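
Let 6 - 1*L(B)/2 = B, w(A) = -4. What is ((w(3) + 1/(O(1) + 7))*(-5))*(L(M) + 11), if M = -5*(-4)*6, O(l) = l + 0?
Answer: -33635/8 ≈ -4204.4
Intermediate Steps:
O(l) = l
M = 120 (M = 20*6 = 120)
L(B) = 12 - 2*B
((w(3) + 1/(O(1) + 7))*(-5))*(L(M) + 11) = ((-4 + 1/(1 + 7))*(-5))*((12 - 2*120) + 11) = ((-4 + 1/8)*(-5))*((12 - 240) + 11) = ((-4 + ⅛)*(-5))*(-228 + 11) = -31/8*(-5)*(-217) = (155/8)*(-217) = -33635/8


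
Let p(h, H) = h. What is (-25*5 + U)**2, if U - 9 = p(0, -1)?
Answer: 13456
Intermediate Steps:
U = 9 (U = 9 + 0 = 9)
(-25*5 + U)**2 = (-25*5 + 9)**2 = (-125 + 9)**2 = (-116)**2 = 13456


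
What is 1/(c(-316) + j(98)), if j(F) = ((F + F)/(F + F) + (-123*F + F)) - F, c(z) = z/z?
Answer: -1/12052 ≈ -8.2974e-5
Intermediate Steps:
c(z) = 1
j(F) = 1 - 123*F (j(F) = ((2*F)/((2*F)) - 122*F) - F = ((2*F)*(1/(2*F)) - 122*F) - F = (1 - 122*F) - F = 1 - 123*F)
1/(c(-316) + j(98)) = 1/(1 + (1 - 123*98)) = 1/(1 + (1 - 12054)) = 1/(1 - 12053) = 1/(-12052) = -1/12052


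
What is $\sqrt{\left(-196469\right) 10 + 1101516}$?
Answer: $i \sqrt{863174} \approx 929.07 i$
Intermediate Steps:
$\sqrt{\left(-196469\right) 10 + 1101516} = \sqrt{-1964690 + 1101516} = \sqrt{-863174} = i \sqrt{863174}$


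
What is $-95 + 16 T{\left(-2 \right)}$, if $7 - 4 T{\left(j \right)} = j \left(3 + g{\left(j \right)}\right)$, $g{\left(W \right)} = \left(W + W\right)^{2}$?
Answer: $85$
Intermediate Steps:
$g{\left(W \right)} = 4 W^{2}$ ($g{\left(W \right)} = \left(2 W\right)^{2} = 4 W^{2}$)
$T{\left(j \right)} = \frac{7}{4} - \frac{j \left(3 + 4 j^{2}\right)}{4}$
$-95 + 16 T{\left(-2 \right)} = -95 + 16 \left(\frac{7}{4} - \left(-2\right)^{3} - - \frac{3}{2}\right) = -95 + 16 \left(\frac{7}{4} - -8 + \frac{3}{2}\right) = -95 + 16 \left(\frac{7}{4} + 8 + \frac{3}{2}\right) = -95 + 16 \cdot \frac{45}{4} = -95 + 180 = 85$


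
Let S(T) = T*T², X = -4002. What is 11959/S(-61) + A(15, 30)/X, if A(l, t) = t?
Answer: -9111558/151396327 ≈ -0.060183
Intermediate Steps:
S(T) = T³
11959/S(-61) + A(15, 30)/X = 11959/((-61)³) + 30/(-4002) = 11959/(-226981) + 30*(-1/4002) = 11959*(-1/226981) - 5/667 = -11959/226981 - 5/667 = -9111558/151396327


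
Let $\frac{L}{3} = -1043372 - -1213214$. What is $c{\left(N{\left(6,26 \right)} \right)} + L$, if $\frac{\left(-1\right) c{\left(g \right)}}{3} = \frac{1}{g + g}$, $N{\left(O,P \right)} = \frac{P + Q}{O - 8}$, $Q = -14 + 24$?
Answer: $\frac{6114313}{12} \approx 5.0953 \cdot 10^{5}$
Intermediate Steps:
$L = 509526$ ($L = 3 \left(-1043372 - -1213214\right) = 3 \left(-1043372 + 1213214\right) = 3 \cdot 169842 = 509526$)
$Q = 10$
$N{\left(O,P \right)} = \frac{10 + P}{-8 + O}$ ($N{\left(O,P \right)} = \frac{P + 10}{O - 8} = \frac{10 + P}{-8 + O}$)
$c{\left(g \right)} = - \frac{3}{2 g}$ ($c{\left(g \right)} = - \frac{3}{g + g} = - \frac{3}{2 g}$)
$c{\left(N{\left(6,26 \right)} \right)} + L = - \frac{3}{2 \frac{10 + 26}{-8 + 6}} + 509526 = - \frac{3}{2 \frac{1}{-2} \cdot 36} + 509526 = - \frac{3}{2 \left(\left(- \frac{1}{2}\right) 36\right)} + 509526 = - \frac{3}{2 \left(-18\right)} + 509526 = \left(- \frac{3}{2}\right) \left(- \frac{1}{18}\right) + 509526 = \frac{1}{12} + 509526 = \frac{6114313}{12}$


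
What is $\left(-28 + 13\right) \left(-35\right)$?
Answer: $525$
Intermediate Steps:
$\left(-28 + 13\right) \left(-35\right) = \left(-15\right) \left(-35\right) = 525$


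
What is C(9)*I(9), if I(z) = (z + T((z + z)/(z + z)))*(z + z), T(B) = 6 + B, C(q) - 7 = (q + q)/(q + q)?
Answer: 2304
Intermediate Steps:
C(q) = 8 (C(q) = 7 + (q + q)/(q + q) = 7 + (2*q)/((2*q)) = 7 + (2*q)*(1/(2*q)) = 7 + 1 = 8)
I(z) = 2*z*(7 + z) (I(z) = (z + (6 + (z + z)/(z + z)))*(z + z) = (z + (6 + (2*z)/((2*z))))*(2*z) = (z + (6 + (2*z)*(1/(2*z))))*(2*z) = (z + (6 + 1))*(2*z) = (z + 7)*(2*z) = (7 + z)*(2*z) = 2*z*(7 + z))
C(9)*I(9) = 8*(2*9*(7 + 9)) = 8*(2*9*16) = 8*288 = 2304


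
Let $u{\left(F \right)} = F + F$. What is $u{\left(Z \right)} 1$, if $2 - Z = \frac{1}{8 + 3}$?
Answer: $\frac{42}{11} \approx 3.8182$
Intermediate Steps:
$Z = \frac{21}{11}$ ($Z = 2 - \frac{1}{8 + 3} = 2 - \frac{1}{11} = \frac{21}{11} \approx 1.9091$)
$u{\left(F \right)} = 2 F$
$u{\left(Z \right)} 1 = 2 \cdot \frac{21}{11} \cdot 1 = \frac{42}{11} \cdot 1 = \frac{42}{11}$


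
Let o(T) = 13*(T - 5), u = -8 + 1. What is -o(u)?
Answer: 156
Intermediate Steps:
u = -7
o(T) = -65 + 13*T (o(T) = 13*(-5 + T) = -65 + 13*T)
-o(u) = -(-65 + 13*(-7)) = -(-65 - 91) = -1*(-156) = 156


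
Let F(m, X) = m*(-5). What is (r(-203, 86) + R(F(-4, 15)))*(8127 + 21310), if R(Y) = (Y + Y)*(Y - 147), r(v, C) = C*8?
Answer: -129287304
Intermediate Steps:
F(m, X) = -5*m
r(v, C) = 8*C
R(Y) = 2*Y*(-147 + Y) (R(Y) = (2*Y)*(-147 + Y) = 2*Y*(-147 + Y))
(r(-203, 86) + R(F(-4, 15)))*(8127 + 21310) = (8*86 + 2*(-5*(-4))*(-147 - 5*(-4)))*(8127 + 21310) = (688 + 2*20*(-147 + 20))*29437 = (688 + 2*20*(-127))*29437 = (688 - 5080)*29437 = -4392*29437 = -129287304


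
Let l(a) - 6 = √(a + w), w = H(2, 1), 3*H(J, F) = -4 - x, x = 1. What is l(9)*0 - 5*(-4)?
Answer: 20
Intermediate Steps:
H(J, F) = -5/3 (H(J, F) = (-4 - 1*1)/3 = (-4 - 1)/3 = (⅓)*(-5) = -5/3)
w = -5/3 ≈ -1.6667
l(a) = 6 + √(-5/3 + a) (l(a) = 6 + √(a - 5/3) = 6 + √(-5/3 + a))
l(9)*0 - 5*(-4) = (6 + √(-15 + 9*9)/3)*0 - 5*(-4) = (6 + √(-15 + 81)/3)*0 + 20 = (6 + √66/3)*0 + 20 = 0 + 20 = 20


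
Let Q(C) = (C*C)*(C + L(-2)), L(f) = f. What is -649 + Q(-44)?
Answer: -89705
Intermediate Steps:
Q(C) = C²*(-2 + C) (Q(C) = (C*C)*(C - 2) = C²*(-2 + C))
-649 + Q(-44) = -649 + (-44)²*(-2 - 44) = -649 + 1936*(-46) = -649 - 89056 = -89705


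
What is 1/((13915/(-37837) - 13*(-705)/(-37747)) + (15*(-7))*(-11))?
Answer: 1428233239/1648737365435 ≈ 0.00086626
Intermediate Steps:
1/((13915/(-37837) - 13*(-705)/(-37747)) + (15*(-7))*(-11)) = 1/((13915*(-1/37837) + 9165*(-1/37747)) - 105*(-11)) = 1/((-13915/37837 - 9165/37747) + 1155) = 1/(-872025610/1428233239 + 1155) = 1/(1648737365435/1428233239) = 1428233239/1648737365435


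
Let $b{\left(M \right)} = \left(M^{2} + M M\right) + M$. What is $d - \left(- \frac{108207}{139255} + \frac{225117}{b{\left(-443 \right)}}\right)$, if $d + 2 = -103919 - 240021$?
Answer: $- \frac{250369537656920}{727941587} \approx -3.4394 \cdot 10^{5}$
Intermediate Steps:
$b{\left(M \right)} = M + 2 M^{2}$ ($b{\left(M \right)} = \left(M^{2} + M^{2}\right) + M = 2 M^{2} + M = M + 2 M^{2}$)
$d = -343942$ ($d = -2 - 343940 = -343942$)
$d - \left(- \frac{108207}{139255} + \frac{225117}{b{\left(-443 \right)}}\right) = -343942 - \left(- \frac{108207}{139255} + \frac{225117}{\left(-443\right) \left(1 + 2 \left(-443\right)\right)}\right) = -343942 - \left(\left(-108207\right) \frac{1}{139255} + \frac{225117}{\left(-443\right) \left(1 - 886\right)}\right) = -343942 - \left(- \frac{108207}{139255} + \frac{225117}{\left(-443\right) \left(-885\right)}\right) = -343942 - \left(- \frac{108207}{139255} + \frac{225117}{392055}\right) = -343942 - \left(- \frac{108207}{139255} + 225117 \cdot \frac{1}{392055}\right) = -343942 - \left(- \frac{108207}{139255} + \frac{75039}{130685}\right) = -343942 - - \frac{147659034}{727941587} = -343942 + \frac{147659034}{727941587} = - \frac{250369537656920}{727941587}$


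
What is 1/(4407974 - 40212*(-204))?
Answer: 1/12611222 ≈ 7.9294e-8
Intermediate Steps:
1/(4407974 - 40212*(-204)) = 1/(4407974 + 8203248) = 1/12611222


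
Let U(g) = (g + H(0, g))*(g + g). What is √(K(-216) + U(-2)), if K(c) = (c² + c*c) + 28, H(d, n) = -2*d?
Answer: 6*√2593 ≈ 305.53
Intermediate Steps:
K(c) = 28 + 2*c² (K(c) = (c² + c²) + 28 = 2*c² + 28 = 28 + 2*c²)
U(g) = 2*g² (U(g) = (g - 2*0)*(g + g) = (g + 0)*(2*g) = g*(2*g) = 2*g²)
√(K(-216) + U(-2)) = √((28 + 2*(-216)²) + 2*(-2)²) = √((28 + 2*46656) + 2*4) = √((28 + 93312) + 8) = √(93340 + 8) = √93348 = 6*√2593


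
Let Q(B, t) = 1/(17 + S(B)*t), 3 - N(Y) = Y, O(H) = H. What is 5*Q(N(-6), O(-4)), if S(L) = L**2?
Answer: -5/307 ≈ -0.016287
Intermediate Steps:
N(Y) = 3 - Y
Q(B, t) = 1/(17 + t*B**2) (Q(B, t) = 1/(17 + B**2*t) = 1/(17 + t*B**2))
5*Q(N(-6), O(-4)) = 5/(17 - 4*(3 - 1*(-6))**2) = 5/(17 - 4*(3 + 6)**2) = 5/(17 - 4*9**2) = 5/(17 - 4*81) = 5/(17 - 324) = 5/(-307) = 5*(-1/307) = -5/307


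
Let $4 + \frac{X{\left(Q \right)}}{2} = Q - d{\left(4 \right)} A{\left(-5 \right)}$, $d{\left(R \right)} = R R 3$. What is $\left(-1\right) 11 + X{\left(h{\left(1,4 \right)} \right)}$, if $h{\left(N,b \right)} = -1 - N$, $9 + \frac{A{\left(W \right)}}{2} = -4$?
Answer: $2473$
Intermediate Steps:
$d{\left(R \right)} = 3 R^{2}$ ($d{\left(R \right)} = R^{2} \cdot 3 = 3 R^{2}$)
$A{\left(W \right)} = -26$ ($A{\left(W \right)} = -18 + 2 \left(-4\right) = -18 - 8 = -26$)
$X{\left(Q \right)} = 2488 + 2 Q$ ($X{\left(Q \right)} = -8 + 2 \left(Q - 3 \cdot 4^{2} \left(-26\right)\right) = -8 + 2 \left(Q - 3 \cdot 16 \left(-26\right)\right) = -8 + 2 \left(Q - 48 \left(-26\right)\right) = -8 + 2 \left(Q - -1248\right) = -8 + 2 \left(Q + 1248\right) = -8 + 2 \left(1248 + Q\right) = -8 + \left(2496 + 2 Q\right) = 2488 + 2 Q$)
$\left(-1\right) 11 + X{\left(h{\left(1,4 \right)} \right)} = \left(-1\right) 11 + \left(2488 + 2 \left(-1 - 1\right)\right) = -11 + \left(2488 + 2 \left(-1 - 1\right)\right) = -11 + \left(2488 + 2 \left(-2\right)\right) = -11 + \left(2488 - 4\right) = -11 + 2484 = 2473$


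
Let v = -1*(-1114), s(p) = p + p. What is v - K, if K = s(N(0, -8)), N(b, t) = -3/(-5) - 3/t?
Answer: 22241/20 ≈ 1112.1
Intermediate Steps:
N(b, t) = 3/5 - 3/t (N(b, t) = -3*(-1/5) - 3/t = 3/5 - 3/t)
s(p) = 2*p
v = 1114
K = 39/20 (K = 2*(3/5 - 3/(-8)) = 2*(3/5 - 3*(-1/8)) = 2*(3/5 + 3/8) = 2*(39/40) = 39/20 ≈ 1.9500)
v - K = 1114 - 1*39/20 = 1114 - 39/20 = 22241/20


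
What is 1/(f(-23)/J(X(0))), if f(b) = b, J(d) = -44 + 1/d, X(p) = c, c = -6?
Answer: 265/138 ≈ 1.9203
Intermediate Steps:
X(p) = -6
1/(f(-23)/J(X(0))) = 1/(-23/(-44 + 1/(-6))) = 1/(-23/(-44 - 1/6)) = 1/(-23/(-265/6)) = 1/(-23*(-6/265)) = 1/(138/265) = 265/138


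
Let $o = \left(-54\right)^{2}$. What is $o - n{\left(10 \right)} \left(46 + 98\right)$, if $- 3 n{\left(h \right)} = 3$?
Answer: $3060$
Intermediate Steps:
$n{\left(h \right)} = -1$ ($n{\left(h \right)} = \left(- \frac{1}{3}\right) 3 = -1$)
$o = 2916$
$o - n{\left(10 \right)} \left(46 + 98\right) = 2916 - - (46 + 98) = 2916 - \left(-1\right) 144 = 2916 - -144 = 2916 + 144 = 3060$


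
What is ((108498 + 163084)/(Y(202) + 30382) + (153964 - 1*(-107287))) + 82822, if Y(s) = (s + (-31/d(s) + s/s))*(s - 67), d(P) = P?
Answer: 4014970097161/11668789 ≈ 3.4408e+5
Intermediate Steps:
Y(s) = (-67 + s)*(1 + s - 31/s) (Y(s) = (s + (-31/s + s/s))*(s - 67) = (s + (-31/s + 1))*(-67 + s) = (s + (1 - 31/s))*(-67 + s) = (1 + s - 31/s)*(-67 + s) = (-67 + s)*(1 + s - 31/s))
((108498 + 163084)/(Y(202) + 30382) + (153964 - 1*(-107287))) + 82822 = ((108498 + 163084)/((-98 + 202² - 66*202 + 2077/202) + 30382) + (153964 - 1*(-107287))) + 82822 = (271582/((-98 + 40804 - 13332 + 2077*(1/202)) + 30382) + (153964 + 107287)) + 82822 = (271582/((-98 + 40804 - 13332 + 2077/202) + 30382) + 261251) + 82822 = (271582/(5531625/202 + 30382) + 261251) + 82822 = (271582/(11668789/202) + 261251) + 82822 = (271582*(202/11668789) + 261251) + 82822 = (54859564/11668789 + 261251) + 82822 = 3048537654603/11668789 + 82822 = 4014970097161/11668789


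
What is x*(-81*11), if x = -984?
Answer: 876744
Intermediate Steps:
x*(-81*11) = -(-79704)*11 = -984*(-891) = 876744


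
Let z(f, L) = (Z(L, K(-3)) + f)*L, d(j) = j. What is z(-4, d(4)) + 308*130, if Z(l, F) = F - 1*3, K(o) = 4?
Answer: 40028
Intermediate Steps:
Z(l, F) = -3 + F (Z(l, F) = F - 3 = -3 + F)
z(f, L) = L*(1 + f) (z(f, L) = ((-3 + 4) + f)*L = (1 + f)*L = L*(1 + f))
z(-4, d(4)) + 308*130 = 4*(1 - 4) + 308*130 = 4*(-3) + 40040 = -12 + 40040 = 40028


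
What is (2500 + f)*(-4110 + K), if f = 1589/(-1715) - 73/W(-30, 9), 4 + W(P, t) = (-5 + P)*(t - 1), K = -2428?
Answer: -81212895739/4970 ≈ -1.6341e+7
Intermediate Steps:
W(P, t) = -4 + (-1 + t)*(-5 + P) (W(P, t) = -4 + (-5 + P)*(t - 1) = -4 + (-5 + P)*(-1 + t) = -4 + (-1 + t)*(-5 + P))
f = -46583/69580 (f = 1589/(-1715) - 73/(1 - 1*(-30) - 5*9 - 30*9) = 1589*(-1/1715) - 73/(1 + 30 - 45 - 270) = -227/245 - 73/(-284) = -227/245 - 73*(-1/284) = -227/245 + 73/284 = -46583/69580 ≈ -0.66949)
(2500 + f)*(-4110 + K) = (2500 - 46583/69580)*(-4110 - 2428) = (173903417/69580)*(-6538) = -81212895739/4970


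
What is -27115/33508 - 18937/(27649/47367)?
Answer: -30057053060167/926462692 ≈ -32443.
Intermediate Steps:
-27115/33508 - 18937/(27649/47367) = -27115*1/33508 - 18937/(27649*(1/47367)) = -27115/33508 - 18937/27649/47367 = -27115/33508 - 18937*47367/27649 = -27115/33508 - 896988879/27649 = -30057053060167/926462692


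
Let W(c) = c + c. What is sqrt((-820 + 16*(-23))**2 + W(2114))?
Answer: 2*sqrt(353893) ≈ 1189.8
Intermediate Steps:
W(c) = 2*c
sqrt((-820 + 16*(-23))**2 + W(2114)) = sqrt((-820 + 16*(-23))**2 + 2*2114) = sqrt((-820 - 368)**2 + 4228) = sqrt((-1188)**2 + 4228) = sqrt(1411344 + 4228) = sqrt(1415572) = 2*sqrt(353893)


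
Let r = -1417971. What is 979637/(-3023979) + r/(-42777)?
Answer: 22465653940/684427247 ≈ 32.824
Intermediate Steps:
979637/(-3023979) + r/(-42777) = 979637/(-3023979) - 1417971/(-42777) = 979637*(-1/3023979) - 1417971*(-1/42777) = -979637/3023979 + 472657/14259 = 22465653940/684427247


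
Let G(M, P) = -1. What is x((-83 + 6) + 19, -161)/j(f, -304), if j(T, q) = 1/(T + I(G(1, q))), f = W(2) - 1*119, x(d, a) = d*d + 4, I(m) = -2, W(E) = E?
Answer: -400792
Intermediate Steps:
x(d, a) = 4 + d² (x(d, a) = d² + 4 = 4 + d²)
f = -117 (f = 2 - 1*119 = 2 - 119 = -117)
j(T, q) = 1/(-2 + T) (j(T, q) = 1/(T - 2) = 1/(-2 + T))
x((-83 + 6) + 19, -161)/j(f, -304) = (4 + ((-83 + 6) + 19)²)/(1/(-2 - 117)) = (4 + (-77 + 19)²)/(1/(-119)) = (4 + (-58)²)/(-1/119) = (4 + 3364)*(-119) = 3368*(-119) = -400792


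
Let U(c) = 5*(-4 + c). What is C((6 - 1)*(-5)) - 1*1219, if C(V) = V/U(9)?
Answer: -1220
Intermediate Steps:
U(c) = -20 + 5*c
C(V) = V/25 (C(V) = V/(-20 + 5*9) = V/(-20 + 45) = V/25)
C((6 - 1)*(-5)) - 1*1219 = ((6 - 1)*(-5))/25 - 1*1219 = (5*(-5))/25 - 1219 = (1/25)*(-25) - 1219 = -1 - 1219 = -1220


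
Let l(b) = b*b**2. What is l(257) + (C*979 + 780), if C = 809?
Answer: 17767384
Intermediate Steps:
l(b) = b**3
l(257) + (C*979 + 780) = 257**3 + (809*979 + 780) = 16974593 + (792011 + 780) = 16974593 + 792791 = 17767384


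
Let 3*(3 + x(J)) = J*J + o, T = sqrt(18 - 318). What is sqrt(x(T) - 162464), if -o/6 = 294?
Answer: I*sqrt(163155) ≈ 403.92*I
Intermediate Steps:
o = -1764 (o = -6*294 = -1764)
T = 10*I*sqrt(3) (T = sqrt(-300) = 10*I*sqrt(3) ≈ 17.32*I)
x(J) = -591 + J**2/3 (x(J) = -3 + (J*J - 1764)/3 = -3 + (J**2 - 1764)/3 = -3 + (-1764 + J**2)/3 = -3 + (-588 + J**2/3) = -591 + J**2/3)
sqrt(x(T) - 162464) = sqrt((-591 + (10*I*sqrt(3))**2/3) - 162464) = sqrt((-591 + (1/3)*(-300)) - 162464) = sqrt((-591 - 100) - 162464) = sqrt(-691 - 162464) = sqrt(-163155) = I*sqrt(163155)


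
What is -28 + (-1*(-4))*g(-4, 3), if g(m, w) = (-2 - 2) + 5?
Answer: -24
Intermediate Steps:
g(m, w) = 1 (g(m, w) = -4 + 5 = 1)
-28 + (-1*(-4))*g(-4, 3) = -28 - 1*(-4)*1 = -28 + 4*1 = -28 + 4 = -24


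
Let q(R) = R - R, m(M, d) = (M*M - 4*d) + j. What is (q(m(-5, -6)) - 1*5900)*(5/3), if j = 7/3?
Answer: -29500/3 ≈ -9833.3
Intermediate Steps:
j = 7/3 (j = 7*(⅓) = 7/3 ≈ 2.3333)
m(M, d) = 7/3 + M² - 4*d (m(M, d) = (M*M - 4*d) + 7/3 = (M² - 4*d) + 7/3 = 7/3 + M² - 4*d)
q(R) = 0
(q(m(-5, -6)) - 1*5900)*(5/3) = (0 - 1*5900)*(5/3) = (0 - 5900)*(5*(⅓)) = -5900*5/3 = -29500/3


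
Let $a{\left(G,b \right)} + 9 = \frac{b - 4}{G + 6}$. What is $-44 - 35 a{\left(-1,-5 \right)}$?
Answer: $334$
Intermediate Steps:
$a{\left(G,b \right)} = -9 + \frac{-4 + b}{6 + G}$ ($a{\left(G,b \right)} = -9 + \frac{b - 4}{G + 6} = -9 + \frac{-4 + b}{6 + G}$)
$-44 - 35 a{\left(-1,-5 \right)} = -44 - 35 \frac{-58 - 5 - -9}{6 - 1} = -44 - 35 \frac{-58 - 5 + 9}{5} = -44 - 35 \cdot \frac{1}{5} \left(-54\right) = -44 - -378 = -44 + 378 = 334$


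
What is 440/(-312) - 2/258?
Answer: -2378/1677 ≈ -1.4180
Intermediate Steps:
440/(-312) - 2/258 = 440*(-1/312) - 2*1/258 = -55/39 - 1/129 = -2378/1677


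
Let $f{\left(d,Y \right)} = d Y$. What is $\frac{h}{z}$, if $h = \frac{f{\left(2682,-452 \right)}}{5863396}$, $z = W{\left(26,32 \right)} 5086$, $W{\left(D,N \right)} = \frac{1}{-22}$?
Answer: $\frac{303066}{338877637} \approx 0.00089432$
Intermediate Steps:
$f{\left(d,Y \right)} = Y d$
$W{\left(D,N \right)} = - \frac{1}{22}$
$z = - \frac{2543}{11}$ ($z = \left(- \frac{1}{22}\right) 5086 = - \frac{2543}{11} \approx -231.18$)
$h = - \frac{303066}{1465849}$ ($h = \frac{\left(-452\right) 2682}{5863396} = \left(-1212264\right) \frac{1}{5863396} = - \frac{303066}{1465849} \approx -0.20675$)
$\frac{h}{z} = - \frac{303066}{1465849 \left(- \frac{2543}{11}\right)} = \left(- \frac{303066}{1465849}\right) \left(- \frac{11}{2543}\right) = \frac{303066}{338877637}$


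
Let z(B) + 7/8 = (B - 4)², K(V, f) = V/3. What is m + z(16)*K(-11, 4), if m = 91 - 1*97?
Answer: -12739/24 ≈ -530.79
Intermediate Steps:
K(V, f) = V/3 (K(V, f) = V*(⅓) = V/3)
m = -6 (m = 91 - 97 = -6)
z(B) = -7/8 + (-4 + B)² (z(B) = -7/8 + (B - 4)² = -7/8 + (-4 + B)²)
m + z(16)*K(-11, 4) = -6 + (-7/8 + (-4 + 16)²)*((⅓)*(-11)) = -6 + (-7/8 + 12²)*(-11/3) = -6 + (-7/8 + 144)*(-11/3) = -6 + (1145/8)*(-11/3) = -6 - 12595/24 = -12739/24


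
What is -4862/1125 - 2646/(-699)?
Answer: -140596/262125 ≈ -0.53637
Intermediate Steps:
-4862/1125 - 2646/(-699) = -4862*1/1125 - 2646*(-1/699) = -4862/1125 + 882/233 = -140596/262125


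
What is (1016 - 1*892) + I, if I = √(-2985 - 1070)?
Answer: 124 + I*√4055 ≈ 124.0 + 63.679*I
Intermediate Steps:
I = I*√4055 (I = √(-4055) = I*√4055 ≈ 63.679*I)
(1016 - 1*892) + I = (1016 - 1*892) + I*√4055 = (1016 - 892) + I*√4055 = 124 + I*√4055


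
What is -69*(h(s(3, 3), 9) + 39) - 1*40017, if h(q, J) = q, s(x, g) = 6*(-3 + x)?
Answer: -42708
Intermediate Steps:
s(x, g) = -18 + 6*x
-69*(h(s(3, 3), 9) + 39) - 1*40017 = -69*((-18 + 6*3) + 39) - 1*40017 = -69*((-18 + 18) + 39) - 40017 = -69*(0 + 39) - 40017 = -69*39 - 40017 = -2691 - 40017 = -42708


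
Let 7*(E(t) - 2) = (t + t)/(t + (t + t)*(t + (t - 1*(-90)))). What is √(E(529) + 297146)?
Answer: √76822932676826/16079 ≈ 545.11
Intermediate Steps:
E(t) = 2 + 2*t/(7*(t + 2*t*(90 + 2*t))) (E(t) = 2 + ((t + t)/(t + (t + t)*(t + (t - 1*(-90)))))/7 = 2 + ((2*t)/(t + (2*t)*(t + (t + 90))))/7 = 2 + ((2*t)/(t + (2*t)*(t + (90 + t))))/7 = 2 + ((2*t)/(t + (2*t)*(90 + 2*t)))/7 = 2 + ((2*t)/(t + 2*t*(90 + 2*t)))/7 = 2 + (2*t/(t + 2*t*(90 + 2*t)))/7 = 2 + 2*t/(7*(t + 2*t*(90 + 2*t))))
√(E(529) + 297146) = √(8*(317 + 7*529)/(7*(181 + 4*529)) + 297146) = √(8*(317 + 3703)/(7*(181 + 2116)) + 297146) = √((8/7)*4020/2297 + 297146) = √((8/7)*(1/2297)*4020 + 297146) = √(32160/16079 + 297146) = √(4777842694/16079) = √76822932676826/16079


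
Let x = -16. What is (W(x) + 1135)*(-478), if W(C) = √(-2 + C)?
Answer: -542530 - 1434*I*√2 ≈ -5.4253e+5 - 2028.0*I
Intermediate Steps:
(W(x) + 1135)*(-478) = (√(-2 - 16) + 1135)*(-478) = (√(-18) + 1135)*(-478) = (3*I*√2 + 1135)*(-478) = (1135 + 3*I*√2)*(-478) = -542530 - 1434*I*√2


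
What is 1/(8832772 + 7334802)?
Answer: 1/16167574 ≈ 6.1852e-8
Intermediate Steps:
1/(8832772 + 7334802) = 1/16167574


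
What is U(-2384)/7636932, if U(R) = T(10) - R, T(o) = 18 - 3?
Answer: 2399/7636932 ≈ 0.00031413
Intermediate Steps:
T(o) = 15
U(R) = 15 - R
U(-2384)/7636932 = (15 - 1*(-2384))/7636932 = (15 + 2384)*(1/7636932) = 2399*(1/7636932) = 2399/7636932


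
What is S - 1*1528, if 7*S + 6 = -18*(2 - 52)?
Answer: -9802/7 ≈ -1400.3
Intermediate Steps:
S = 894/7 (S = -6/7 + (-18*(2 - 52))/7 = -6/7 + (-18*(-50))/7 = -6/7 + (1/7)*900 = -6/7 + 900/7 = 894/7 ≈ 127.71)
S - 1*1528 = 894/7 - 1*1528 = 894/7 - 1528 = -9802/7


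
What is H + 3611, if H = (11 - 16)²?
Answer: 3636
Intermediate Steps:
H = 25 (H = (-5)² = 25)
H + 3611 = 25 + 3611 = 3636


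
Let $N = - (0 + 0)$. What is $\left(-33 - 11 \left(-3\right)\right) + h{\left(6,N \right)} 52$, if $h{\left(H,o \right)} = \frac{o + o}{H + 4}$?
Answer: $0$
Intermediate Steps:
$N = 0$ ($N = \left(-1\right) 0 = 0$)
$h{\left(H,o \right)} = \frac{2 o}{4 + H}$
$\left(-33 - 11 \left(-3\right)\right) + h{\left(6,N \right)} 52 = \left(-33 - 11 \left(-3\right)\right) + 2 \cdot 0 \frac{1}{4 + 6} \cdot 52 = \left(-33 - -33\right) + 2 \cdot 0 \cdot \frac{1}{10} \cdot 52 = \left(-33 + 33\right) + 2 \cdot 0 \cdot \frac{1}{10} \cdot 52 = 0 + 0 \cdot 52 = 0 + 0 = 0$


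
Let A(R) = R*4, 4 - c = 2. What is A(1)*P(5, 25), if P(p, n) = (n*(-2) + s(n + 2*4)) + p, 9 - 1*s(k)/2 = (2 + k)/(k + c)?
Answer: -116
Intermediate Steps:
c = 2 (c = 4 - 1*2 = 4 - 2 = 2)
s(k) = 16 (s(k) = 18 - 2*(2 + k)/(k + 2) = 18 - 2*(2 + k)/(2 + k) = 18 - 2*1 = 18 - 2 = 16)
A(R) = 4*R
P(p, n) = 16 + p - 2*n (P(p, n) = (n*(-2) + 16) + p = (-2*n + 16) + p = (16 - 2*n) + p = 16 + p - 2*n)
A(1)*P(5, 25) = (4*1)*(16 + 5 - 2*25) = 4*(16 + 5 - 50) = 4*(-29) = -116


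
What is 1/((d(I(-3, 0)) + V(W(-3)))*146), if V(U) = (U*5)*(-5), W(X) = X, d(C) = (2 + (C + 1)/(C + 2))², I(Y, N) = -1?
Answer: 1/11534 ≈ 8.6700e-5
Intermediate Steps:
d(C) = (2 + (1 + C)/(2 + C))²
V(U) = -25*U (V(U) = (5*U)*(-5) = -25*U)
1/((d(I(-3, 0)) + V(W(-3)))*146) = 1/(((5 + 3*(-1))²/(2 - 1)² - 25*(-3))*146) = 1/(((5 - 3)²/1² + 75)*146) = 1/((1*2² + 75)*146) = 1/((1*4 + 75)*146) = 1/((4 + 75)*146) = 1/(79*146) = 1/11534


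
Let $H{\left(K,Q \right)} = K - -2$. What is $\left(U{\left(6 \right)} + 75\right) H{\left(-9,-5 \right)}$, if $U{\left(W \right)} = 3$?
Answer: $-546$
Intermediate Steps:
$H{\left(K,Q \right)} = 2 + K$ ($H{\left(K,Q \right)} = K + 2 = 2 + K$)
$\left(U{\left(6 \right)} + 75\right) H{\left(-9,-5 \right)} = \left(3 + 75\right) \left(2 - 9\right) = 78 \left(-7\right) = -546$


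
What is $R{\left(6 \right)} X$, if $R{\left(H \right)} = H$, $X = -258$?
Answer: $-1548$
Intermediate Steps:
$R{\left(6 \right)} X = 6 \left(-258\right) = -1548$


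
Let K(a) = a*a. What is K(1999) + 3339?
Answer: 3999340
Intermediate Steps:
K(a) = a**2
K(1999) + 3339 = 1999**2 + 3339 = 3996001 + 3339 = 3999340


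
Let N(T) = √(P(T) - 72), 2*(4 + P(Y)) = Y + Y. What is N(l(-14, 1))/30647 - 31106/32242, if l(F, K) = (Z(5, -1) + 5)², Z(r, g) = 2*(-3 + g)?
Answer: -15553/16121 + I*√67/30647 ≈ -0.96477 + 0.00026709*I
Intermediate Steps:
Z(r, g) = -6 + 2*g
P(Y) = -4 + Y (P(Y) = -4 + (Y + Y)/2 = -4 + (2*Y)/2 = -4 + Y)
l(F, K) = 9 (l(F, K) = ((-6 + 2*(-1)) + 5)² = ((-6 - 2) + 5)² = (-8 + 5)² = (-3)² = 9)
N(T) = √(-76 + T) (N(T) = √((-4 + T) - 72) = √(-76 + T))
N(l(-14, 1))/30647 - 31106/32242 = √(-76 + 9)/30647 - 31106/32242 = √(-67)*(1/30647) - 31106*1/32242 = (I*√67)*(1/30647) - 15553/16121 = I*√67/30647 - 15553/16121 = -15553/16121 + I*√67/30647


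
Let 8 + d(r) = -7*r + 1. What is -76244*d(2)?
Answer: 1601124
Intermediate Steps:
d(r) = -7 - 7*r (d(r) = -8 + (-7*r + 1) = -8 + (1 - 7*r) = -7 - 7*r)
-76244*d(2) = -76244*(-7 - 7*2) = -76244*(-7 - 14) = -76244*(-21) = 1601124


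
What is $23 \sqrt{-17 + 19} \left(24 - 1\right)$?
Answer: $529 \sqrt{2} \approx 748.12$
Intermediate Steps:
$23 \sqrt{-17 + 19} \left(24 - 1\right) = 23 \sqrt{2} \cdot 23 = 529 \sqrt{2}$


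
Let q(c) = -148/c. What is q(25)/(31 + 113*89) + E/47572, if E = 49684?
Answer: 782704009/749853650 ≈ 1.0438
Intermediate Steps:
q(25)/(31 + 113*89) + E/47572 = (-148/25)/(31 + 113*89) + 49684/47572 = (-148*1/25)/(31 + 10057) + 49684*(1/47572) = -148/25/10088 + 12421/11893 = -148/25*1/10088 + 12421/11893 = -37/63050 + 12421/11893 = 782704009/749853650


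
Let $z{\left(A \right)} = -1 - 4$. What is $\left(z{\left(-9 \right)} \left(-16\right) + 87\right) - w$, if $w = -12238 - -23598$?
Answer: $-11193$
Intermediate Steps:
$z{\left(A \right)} = -5$ ($z{\left(A \right)} = -1 - 4 = -5$)
$w = 11360$ ($w = -12238 + 23598 = 11360$)
$\left(z{\left(-9 \right)} \left(-16\right) + 87\right) - w = \left(\left(-5\right) \left(-16\right) + 87\right) - 11360 = \left(80 + 87\right) - 11360 = 167 - 11360 = -11193$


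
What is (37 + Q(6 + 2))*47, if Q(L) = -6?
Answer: 1457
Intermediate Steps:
(37 + Q(6 + 2))*47 = (37 - 6)*47 = 31*47 = 1457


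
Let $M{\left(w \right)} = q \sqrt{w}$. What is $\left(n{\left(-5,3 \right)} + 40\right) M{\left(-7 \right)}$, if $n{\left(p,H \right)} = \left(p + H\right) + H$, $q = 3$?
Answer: $123 i \sqrt{7} \approx 325.43 i$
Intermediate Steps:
$M{\left(w \right)} = 3 \sqrt{w}$
$n{\left(p,H \right)} = p + 2 H$ ($n{\left(p,H \right)} = \left(H + p\right) + H = p + 2 H$)
$\left(n{\left(-5,3 \right)} + 40\right) M{\left(-7 \right)} = \left(\left(-5 + 2 \cdot 3\right) + 40\right) 3 \sqrt{-7} = \left(\left(-5 + 6\right) + 40\right) 3 i \sqrt{7} = \left(1 + 40\right) 3 i \sqrt{7} = 41 \cdot 3 i \sqrt{7} = 123 i \sqrt{7}$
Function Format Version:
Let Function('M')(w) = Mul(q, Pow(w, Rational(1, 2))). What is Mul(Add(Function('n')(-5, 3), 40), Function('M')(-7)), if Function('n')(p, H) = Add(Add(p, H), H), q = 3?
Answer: Mul(123, I, Pow(7, Rational(1, 2))) ≈ Mul(325.43, I)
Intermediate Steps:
Function('M')(w) = Mul(3, Pow(w, Rational(1, 2)))
Function('n')(p, H) = Add(p, Mul(2, H)) (Function('n')(p, H) = Add(Add(H, p), H) = Add(p, Mul(2, H)))
Mul(Add(Function('n')(-5, 3), 40), Function('M')(-7)) = Mul(Add(Add(-5, Mul(2, 3)), 40), Mul(3, Pow(-7, Rational(1, 2)))) = Mul(Add(Add(-5, 6), 40), Mul(3, Mul(I, Pow(7, Rational(1, 2))))) = Mul(Add(1, 40), Mul(3, I, Pow(7, Rational(1, 2)))) = Mul(41, Mul(3, I, Pow(7, Rational(1, 2)))) = Mul(123, I, Pow(7, Rational(1, 2)))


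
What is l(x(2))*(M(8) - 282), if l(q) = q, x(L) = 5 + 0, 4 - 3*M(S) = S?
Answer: -4250/3 ≈ -1416.7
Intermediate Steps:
M(S) = 4/3 - S/3
x(L) = 5
l(x(2))*(M(8) - 282) = 5*((4/3 - ⅓*8) - 282) = 5*((4/3 - 8/3) - 282) = 5*(-4/3 - 282) = 5*(-850/3) = -4250/3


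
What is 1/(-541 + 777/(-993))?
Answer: -331/179330 ≈ -0.0018458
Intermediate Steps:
1/(-541 + 777/(-993)) = 1/(-541 + 777*(-1/993)) = 1/(-541 - 259/331) = 1/(-179330/331) = -331/179330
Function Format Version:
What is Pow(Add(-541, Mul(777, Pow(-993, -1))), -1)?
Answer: Rational(-331, 179330) ≈ -0.0018458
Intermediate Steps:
Pow(Add(-541, Mul(777, Pow(-993, -1))), -1) = Pow(Add(-541, Mul(777, Rational(-1, 993))), -1) = Pow(Add(-541, Rational(-259, 331)), -1) = Pow(Rational(-179330, 331), -1) = Rational(-331, 179330)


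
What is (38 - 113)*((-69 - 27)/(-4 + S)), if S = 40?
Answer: 200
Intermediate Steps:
(38 - 113)*((-69 - 27)/(-4 + S)) = (38 - 113)*((-69 - 27)/(-4 + 40)) = -(-7200)/36 = -75*(-8/3) = 200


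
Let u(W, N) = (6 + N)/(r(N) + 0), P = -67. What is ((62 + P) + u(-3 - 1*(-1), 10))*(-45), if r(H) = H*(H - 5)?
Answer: 1053/5 ≈ 210.60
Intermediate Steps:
r(H) = H*(-5 + H)
u(W, N) = (6 + N)/(N*(-5 + N)) (u(W, N) = (6 + N)/(N*(-5 + N) + 0) = (6 + N)/((N*(-5 + N))) = (6 + N)*(1/(N*(-5 + N))) = (6 + N)/(N*(-5 + N)))
((62 + P) + u(-3 - 1*(-1), 10))*(-45) = ((62 - 67) + (6 + 10)/(10*(-5 + 10)))*(-45) = (-5 + (1/10)*16/5)*(-45) = (-5 + (1/10)*(1/5)*16)*(-45) = (-5 + 8/25)*(-45) = -117/25*(-45) = 1053/5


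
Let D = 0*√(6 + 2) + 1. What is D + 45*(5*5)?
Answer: 1126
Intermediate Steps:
D = 1 (D = 0*√8 + 1 = 0*(2*√2) + 1 = 0 + 1 = 1)
D + 45*(5*5) = 1 + 45*(5*5) = 1 + 45*25 = 1 + 1125 = 1126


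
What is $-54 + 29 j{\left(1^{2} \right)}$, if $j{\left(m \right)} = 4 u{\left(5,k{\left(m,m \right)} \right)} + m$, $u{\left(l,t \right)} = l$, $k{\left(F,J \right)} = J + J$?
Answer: $555$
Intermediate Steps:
$k{\left(F,J \right)} = 2 J$
$j{\left(m \right)} = 20 + m$ ($j{\left(m \right)} = 4 \cdot 5 + m = 20 + m$)
$-54 + 29 j{\left(1^{2} \right)} = -54 + 29 \left(20 + 1^{2}\right) = -54 + 29 \left(20 + 1\right) = -54 + 29 \cdot 21 = -54 + 609 = 555$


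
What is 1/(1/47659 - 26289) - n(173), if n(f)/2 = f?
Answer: -433506025359/1252907450 ≈ -346.00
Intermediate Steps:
n(f) = 2*f
1/(1/47659 - 26289) - n(173) = 1/(1/47659 - 26289) - 2*173 = 1/(1/47659 - 26289) - 1*346 = 1/(-1252907450/47659) - 346 = -47659/1252907450 - 346 = -433506025359/1252907450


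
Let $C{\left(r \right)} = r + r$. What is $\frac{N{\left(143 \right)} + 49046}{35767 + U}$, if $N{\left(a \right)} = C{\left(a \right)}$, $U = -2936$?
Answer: $\frac{49332}{32831} \approx 1.5026$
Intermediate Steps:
$C{\left(r \right)} = 2 r$
$N{\left(a \right)} = 2 a$
$\frac{N{\left(143 \right)} + 49046}{35767 + U} = \frac{2 \cdot 143 + 49046}{35767 - 2936} = \frac{286 + 49046}{32831} = 49332 \cdot \frac{1}{32831} = \frac{49332}{32831}$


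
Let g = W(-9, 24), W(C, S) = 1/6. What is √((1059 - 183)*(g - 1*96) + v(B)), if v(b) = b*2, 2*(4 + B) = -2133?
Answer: I*√86091 ≈ 293.41*I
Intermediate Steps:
B = -2141/2 (B = -4 + (½)*(-2133) = -4 - 2133/2 = -2141/2 ≈ -1070.5)
W(C, S) = ⅙
v(b) = 2*b
g = ⅙ ≈ 0.16667
√((1059 - 183)*(g - 1*96) + v(B)) = √((1059 - 183)*(⅙ - 1*96) + 2*(-2141/2)) = √(876*(⅙ - 96) - 2141) = √(876*(-575/6) - 2141) = √(-83950 - 2141) = √(-86091) = I*√86091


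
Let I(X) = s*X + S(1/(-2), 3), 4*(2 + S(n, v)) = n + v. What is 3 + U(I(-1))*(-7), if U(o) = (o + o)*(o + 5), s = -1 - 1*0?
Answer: 873/32 ≈ 27.281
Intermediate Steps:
S(n, v) = -2 + n/4 + v/4 (S(n, v) = -2 + (n + v)/4 = -2 + (n/4 + v/4) = -2 + n/4 + v/4)
s = -1 (s = -1 + 0 = -1)
I(X) = -11/8 - X (I(X) = -X + (-2 + (¼)/(-2) + (¼)*3) = -X + (-2 + (¼)*(-½) + ¾) = -X + (-2 - ⅛ + ¾) = -X - 11/8 = -11/8 - X)
U(o) = 2*o*(5 + o) (U(o) = (2*o)*(5 + o) = 2*o*(5 + o))
3 + U(I(-1))*(-7) = 3 + (2*(-11/8 - 1*(-1))*(5 + (-11/8 - 1*(-1))))*(-7) = 3 + (2*(-11/8 + 1)*(5 + (-11/8 + 1)))*(-7) = 3 + (2*(-3/8)*(5 - 3/8))*(-7) = 3 + (2*(-3/8)*(37/8))*(-7) = 3 - 111/32*(-7) = 3 + 777/32 = 873/32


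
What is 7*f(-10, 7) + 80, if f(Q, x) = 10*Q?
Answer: -620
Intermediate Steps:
7*f(-10, 7) + 80 = 7*(10*(-10)) + 80 = 7*(-100) + 80 = -700 + 80 = -620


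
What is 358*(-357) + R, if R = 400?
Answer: -127406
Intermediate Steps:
358*(-357) + R = 358*(-357) + 400 = -127806 + 400 = -127406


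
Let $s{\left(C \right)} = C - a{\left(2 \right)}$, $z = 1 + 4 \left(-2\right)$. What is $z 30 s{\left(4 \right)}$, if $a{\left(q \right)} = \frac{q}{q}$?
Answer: $-630$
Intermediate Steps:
$a{\left(q \right)} = 1$
$z = -7$ ($z = 1 - 8 = -7$)
$s{\left(C \right)} = -1 + C$ ($s{\left(C \right)} = C - 1 = -1 + C$)
$z 30 s{\left(4 \right)} = \left(-7\right) 30 \left(-1 + 4\right) = \left(-210\right) 3 = -630$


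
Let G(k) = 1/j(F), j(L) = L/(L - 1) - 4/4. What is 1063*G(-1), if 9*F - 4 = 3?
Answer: -2126/9 ≈ -236.22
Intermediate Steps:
F = 7/9 (F = 4/9 + (1/9)*3 = 4/9 + 1/3 = 7/9 ≈ 0.77778)
j(L) = -1 + L/(-1 + L) (j(L) = L/(-1 + L) - 4*1/4 = L/(-1 + L) - 1 = -1 + L/(-1 + L))
G(k) = -2/9 (G(k) = 1/(1/(-1 + 7/9)) = 1/(1/(-2/9)) = 1/(-9/2) = -2/9)
1063*G(-1) = 1063*(-2/9) = -2126/9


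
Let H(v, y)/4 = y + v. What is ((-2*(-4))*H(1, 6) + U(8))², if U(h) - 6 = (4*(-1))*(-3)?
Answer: 58564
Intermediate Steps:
H(v, y) = 4*v + 4*y (H(v, y) = 4*(y + v) = 4*(v + y) = 4*v + 4*y)
U(h) = 18 (U(h) = 6 + (4*(-1))*(-3) = 6 - 4*(-3) = 6 + 12 = 18)
((-2*(-4))*H(1, 6) + U(8))² = ((-2*(-4))*(4*1 + 4*6) + 18)² = (8*(4 + 24) + 18)² = (8*28 + 18)² = (224 + 18)² = 242² = 58564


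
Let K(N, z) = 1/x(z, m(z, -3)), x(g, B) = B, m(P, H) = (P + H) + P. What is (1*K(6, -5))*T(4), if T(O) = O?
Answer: -4/13 ≈ -0.30769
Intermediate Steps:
m(P, H) = H + 2*P (m(P, H) = (H + P) + P = H + 2*P)
K(N, z) = 1/(-3 + 2*z)
(1*K(6, -5))*T(4) = (1/(-3 + 2*(-5)))*4 = (1/(-3 - 10))*4 = (1/(-13))*4 = (1*(-1/13))*4 = -1/13*4 = -4/13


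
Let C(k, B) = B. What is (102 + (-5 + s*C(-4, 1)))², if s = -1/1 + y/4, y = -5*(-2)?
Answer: 38809/4 ≈ 9702.3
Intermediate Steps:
y = 10
s = 3/2 (s = -1/1 + 10/4 = -1*1 + 10*(¼) = -1 + 5/2 = 3/2 ≈ 1.5000)
(102 + (-5 + s*C(-4, 1)))² = (102 + (-5 + (3/2)*1))² = (102 + (-5 + 3/2))² = (102 - 7/2)² = (197/2)² = 38809/4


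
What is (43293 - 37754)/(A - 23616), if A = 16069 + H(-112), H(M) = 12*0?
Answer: -5539/7547 ≈ -0.73393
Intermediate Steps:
H(M) = 0
A = 16069 (A = 16069 + 0 = 16069)
(43293 - 37754)/(A - 23616) = (43293 - 37754)/(16069 - 23616) = 5539/(-7547) = 5539*(-1/7547) = -5539/7547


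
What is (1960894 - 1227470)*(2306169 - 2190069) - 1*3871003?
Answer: 85146655397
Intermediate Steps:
(1960894 - 1227470)*(2306169 - 2190069) - 1*3871003 = 733424*116100 - 3871003 = 85150526400 - 3871003 = 85146655397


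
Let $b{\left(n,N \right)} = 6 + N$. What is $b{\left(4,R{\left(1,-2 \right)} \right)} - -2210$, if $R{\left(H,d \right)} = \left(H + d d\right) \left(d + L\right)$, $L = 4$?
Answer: $2226$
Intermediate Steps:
$R{\left(H,d \right)} = \left(4 + d\right) \left(H + d^{2}\right)$ ($R{\left(H,d \right)} = \left(H + d d\right) \left(d + 4\right) = \left(H + d^{2}\right) \left(4 + d\right) = \left(4 + d\right) \left(H + d^{2}\right)$)
$b{\left(4,R{\left(1,-2 \right)} \right)} - -2210 = \left(6 + \left(\left(-2\right)^{3} + 4 \cdot 1 + 4 \left(-2\right)^{2} + 1 \left(-2\right)\right)\right) - -2210 = \left(6 + \left(-8 + 4 + 4 \cdot 4 - 2\right)\right) + 2210 = \left(6 + \left(-8 + 4 + 16 - 2\right)\right) + 2210 = \left(6 + 10\right) + 2210 = 16 + 2210 = 2226$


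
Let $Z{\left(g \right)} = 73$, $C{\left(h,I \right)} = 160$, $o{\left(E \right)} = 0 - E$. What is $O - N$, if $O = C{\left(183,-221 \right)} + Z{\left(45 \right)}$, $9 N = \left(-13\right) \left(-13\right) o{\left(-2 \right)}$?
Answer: $\frac{1759}{9} \approx 195.44$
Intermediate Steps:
$o{\left(E \right)} = - E$
$N = \frac{338}{9}$ ($N = \frac{\left(-13\right) \left(-13\right) \left(\left(-1\right) \left(-2\right)\right)}{9} = \frac{169 \cdot 2}{9} = \frac{1}{9} \cdot 338 = \frac{338}{9} \approx 37.556$)
$O = 233$ ($O = 160 + 73 = 233$)
$O - N = 233 - \frac{338}{9} = \frac{1759}{9}$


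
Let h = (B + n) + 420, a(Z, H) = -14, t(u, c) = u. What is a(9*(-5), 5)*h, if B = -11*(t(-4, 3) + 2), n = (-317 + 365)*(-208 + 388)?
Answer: -127148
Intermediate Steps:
n = 8640 (n = 48*180 = 8640)
B = 22 (B = -11*(-4 + 2) = -11*(-2) = 22)
h = 9082 (h = (22 + 8640) + 420 = 8662 + 420 = 9082)
a(9*(-5), 5)*h = -14*9082 = -127148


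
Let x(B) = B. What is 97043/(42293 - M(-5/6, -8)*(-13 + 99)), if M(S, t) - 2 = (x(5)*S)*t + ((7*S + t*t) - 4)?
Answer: 97043/34596 ≈ 2.8050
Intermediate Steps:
M(S, t) = -2 + t² + 7*S + 5*S*t (M(S, t) = 2 + ((5*S)*t + ((7*S + t*t) - 4)) = 2 + (5*S*t + ((7*S + t²) - 4)) = 2 + (5*S*t + ((t² + 7*S) - 4)) = 2 + (5*S*t + (-4 + t² + 7*S)) = 2 + (-4 + t² + 7*S + 5*S*t) = -2 + t² + 7*S + 5*S*t)
97043/(42293 - M(-5/6, -8)*(-13 + 99)) = 97043/(42293 - (-2 + (-8)² + 7*(-5/6) + 5*(-5/6)*(-8))*(-13 + 99)) = 97043/(42293 - (-2 + 64 + 7*(-5*⅙) + 5*(-5*⅙)*(-8))*86) = 97043/(42293 - (-2 + 64 + 7*(-⅚) + 5*(-⅚)*(-8))*86) = 97043/(42293 - (-2 + 64 - 35/6 + 100/3)*86) = 97043/(42293 - 179*86/2) = 97043/(42293 - 1*7697) = 97043/(42293 - 7697) = 97043/34596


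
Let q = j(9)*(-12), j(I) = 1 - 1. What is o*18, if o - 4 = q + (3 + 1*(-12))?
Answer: -90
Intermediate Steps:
j(I) = 0
q = 0 (q = 0*(-12) = 0)
o = -5 (o = 4 + (0 + (3 + 1*(-12))) = 4 + (0 + (3 - 12)) = 4 + (0 - 9) = 4 - 9 = -5)
o*18 = -5*18 = -90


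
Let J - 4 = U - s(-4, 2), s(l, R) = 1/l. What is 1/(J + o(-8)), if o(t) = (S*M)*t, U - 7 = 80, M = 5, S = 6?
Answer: -4/595 ≈ -0.0067227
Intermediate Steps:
U = 87 (U = 7 + 80 = 87)
o(t) = 30*t (o(t) = (6*5)*t = 30*t)
J = 365/4 (J = 4 + (87 - 1/(-4)) = 4 + (87 - 1*(-¼)) = 4 + (87 + ¼) = 4 + 349/4 = 365/4 ≈ 91.250)
1/(J + o(-8)) = 1/(365/4 + 30*(-8)) = 1/(365/4 - 240) = 1/(-595/4) = -4/595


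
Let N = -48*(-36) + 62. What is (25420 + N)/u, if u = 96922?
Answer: 13605/48461 ≈ 0.28074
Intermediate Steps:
N = 1790 (N = 1728 + 62 = 1790)
(25420 + N)/u = (25420 + 1790)/96922 = 27210*(1/96922) = 13605/48461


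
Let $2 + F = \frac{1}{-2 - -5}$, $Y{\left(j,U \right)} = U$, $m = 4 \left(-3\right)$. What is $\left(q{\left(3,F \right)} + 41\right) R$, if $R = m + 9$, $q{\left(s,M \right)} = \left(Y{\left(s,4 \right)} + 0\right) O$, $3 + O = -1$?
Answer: $-75$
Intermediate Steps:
$O = -4$ ($O = -3 - 1 = -4$)
$m = -12$
$F = - \frac{5}{3}$ ($F = -2 + \frac{1}{-2 - -5} = -2 + \frac{1}{-2 + 5} = -2 + \frac{1}{3} = - \frac{5}{3} \approx -1.6667$)
$q{\left(s,M \right)} = -16$ ($q{\left(s,M \right)} = \left(4 + 0\right) \left(-4\right) = 4 \left(-4\right) = -16$)
$R = -3$ ($R = -12 + 9 = -3$)
$\left(q{\left(3,F \right)} + 41\right) R = \left(-16 + 41\right) \left(-3\right) = 25 \left(-3\right) = -75$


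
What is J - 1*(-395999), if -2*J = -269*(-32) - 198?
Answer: 391794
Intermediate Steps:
J = -4205 (J = -(-269*(-32) - 198)/2 = -(8608 - 198)/2 = -1/2*8410 = -4205)
J - 1*(-395999) = -4205 - 1*(-395999) = -4205 + 395999 = 391794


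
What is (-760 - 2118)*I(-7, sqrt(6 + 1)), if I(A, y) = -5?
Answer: 14390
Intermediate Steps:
(-760 - 2118)*I(-7, sqrt(6 + 1)) = (-760 - 2118)*(-5) = -2878*(-5) = 14390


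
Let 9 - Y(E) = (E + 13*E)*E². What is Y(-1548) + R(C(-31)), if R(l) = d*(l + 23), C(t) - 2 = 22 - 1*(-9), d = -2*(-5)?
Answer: 51932700857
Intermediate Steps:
d = 10
Y(E) = 9 - 14*E³ (Y(E) = 9 - (E + 13*E)*E² = 9 - 14*E*E² = 9 - 14*E³)
C(t) = 33 (C(t) = 2 + (22 - 1*(-9)) = 2 + (22 + 9) = 2 + 31 = 33)
R(l) = 230 + 10*l (R(l) = 10*(l + 23) = 10*(23 + l) = 230 + 10*l)
Y(-1548) + R(C(-31)) = (9 - 14*(-1548)³) + (230 + 10*33) = (9 - 14*(-3709478592)) + (230 + 330) = (9 + 51932700288) + 560 = 51932700297 + 560 = 51932700857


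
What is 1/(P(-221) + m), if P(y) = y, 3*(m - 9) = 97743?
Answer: 1/32369 ≈ 3.0894e-5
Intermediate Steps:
m = 32590 (m = 9 + (⅓)*97743 = 9 + 32581 = 32590)
1/(P(-221) + m) = 1/(-221 + 32590) = 1/32369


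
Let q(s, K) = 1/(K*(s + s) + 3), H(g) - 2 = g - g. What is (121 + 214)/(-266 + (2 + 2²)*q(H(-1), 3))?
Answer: -1675/1328 ≈ -1.2613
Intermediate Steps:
H(g) = 2 (H(g) = 2 + (g - g) = 2 + 0 = 2)
q(s, K) = 1/(3 + 2*K*s) (q(s, K) = 1/(K*(2*s) + 3) = 1/(2*K*s + 3) = 1/(3 + 2*K*s))
(121 + 214)/(-266 + (2 + 2²)*q(H(-1), 3)) = (121 + 214)/(-266 + (2 + 2²)/(3 + 2*3*2)) = 335/(-266 + (2 + 4)/(3 + 12)) = 335/(-266 + 6/15) = 335/(-266 + 6*(1/15)) = 335/(-266 + ⅖) = 335/(-1328/5) = 335*(-5/1328) = -1675/1328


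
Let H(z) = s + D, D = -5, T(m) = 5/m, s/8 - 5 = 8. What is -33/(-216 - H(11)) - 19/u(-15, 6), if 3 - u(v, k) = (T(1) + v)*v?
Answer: 172/735 ≈ 0.23401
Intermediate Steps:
s = 104 (s = 40 + 8*8 = 40 + 64 = 104)
H(z) = 99 (H(z) = 104 - 5 = 99)
u(v, k) = 3 - v*(5 + v) (u(v, k) = 3 - (5/1 + v)*v = 3 - (5*1 + v)*v = 3 - (5 + v)*v = 3 - v*(5 + v))
-33/(-216 - H(11)) - 19/u(-15, 6) = -33/(-216 - 1*99) - 19/(3 - 1*(-15)² - 5*(-15)) = -33/(-216 - 99) - 19/(3 - 1*225 + 75) = -33/(-315) - 19/(3 - 225 + 75) = -33*(-1/315) - 19/(-147) = 11/105 - 19*(-1/147) = 11/105 + 19/147 = 172/735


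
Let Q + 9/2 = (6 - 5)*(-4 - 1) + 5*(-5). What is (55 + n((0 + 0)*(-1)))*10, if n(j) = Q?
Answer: 205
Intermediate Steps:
Q = -69/2 (Q = -9/2 + ((6 - 5)*(-4 - 1) + 5*(-5)) = -9/2 + (1*(-5) - 25) = -9/2 + (-5 - 25) = -9/2 - 30 = -69/2 ≈ -34.500)
n(j) = -69/2
(55 + n((0 + 0)*(-1)))*10 = (55 - 69/2)*10 = (41/2)*10 = 205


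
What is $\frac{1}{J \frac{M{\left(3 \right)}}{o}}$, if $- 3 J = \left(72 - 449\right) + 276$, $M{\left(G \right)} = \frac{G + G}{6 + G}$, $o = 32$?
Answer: $\frac{144}{101} \approx 1.4257$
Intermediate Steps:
$M{\left(G \right)} = \frac{2 G}{6 + G}$
$J = \frac{101}{3}$ ($J = - \frac{\left(72 - 449\right) + 276}{3} = - \frac{-377 + 276}{3} = \left(- \frac{1}{3}\right) \left(-101\right) = \frac{101}{3} \approx 33.667$)
$\frac{1}{J \frac{M{\left(3 \right)}}{o}} = \frac{1}{\frac{101}{3} \frac{2 \cdot 3 \frac{1}{6 + 3}}{32}} = \frac{1}{\frac{101}{3} \cdot 2 \cdot 3 \cdot \frac{1}{9} \cdot \frac{1}{32}} = \frac{1}{\frac{101}{3} \cdot \frac{2}{3} \cdot \frac{1}{32}} = \frac{1}{\frac{101}{3} \cdot \frac{1}{48}} = \frac{1}{\frac{101}{144}} = \frac{144}{101}$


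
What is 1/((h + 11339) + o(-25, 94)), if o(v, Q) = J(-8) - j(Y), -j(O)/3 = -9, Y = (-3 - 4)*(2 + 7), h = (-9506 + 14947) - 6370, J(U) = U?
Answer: 1/10375 ≈ 9.6386e-5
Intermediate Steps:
h = -929 (h = 5441 - 6370 = -929)
Y = -63 (Y = -7*9 = -63)
j(O) = 27 (j(O) = -3*(-9) = 27)
o(v, Q) = -35 (o(v, Q) = -8 - 1*27 = -8 - 27 = -35)
1/((h + 11339) + o(-25, 94)) = 1/((-929 + 11339) - 35) = 1/(10410 - 35) = 1/10375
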